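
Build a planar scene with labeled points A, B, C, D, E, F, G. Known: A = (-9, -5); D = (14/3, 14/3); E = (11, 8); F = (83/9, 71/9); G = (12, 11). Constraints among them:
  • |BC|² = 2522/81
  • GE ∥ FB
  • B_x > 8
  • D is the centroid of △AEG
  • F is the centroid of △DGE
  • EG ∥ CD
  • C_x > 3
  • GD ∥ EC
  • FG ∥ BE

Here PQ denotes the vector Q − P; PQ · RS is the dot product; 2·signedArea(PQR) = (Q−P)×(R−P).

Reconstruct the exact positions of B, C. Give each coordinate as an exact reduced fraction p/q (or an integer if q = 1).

1. B_x = 74/9  [FG ∥ BE ∩ GE ∥ FB]
2. B_y = 44/9  [FG ∥ BE ∩ GE ∥ FB]
   → B = (74/9, 44/9)
3. C_x = 11/3  [EG ∥ CD ∩ GD ∥ EC]
4. C_y = 5/3  [EG ∥ CD ∩ GD ∥ EC]
   → C = (11/3, 5/3)

B = (74/9, 44/9)
C = (11/3, 5/3)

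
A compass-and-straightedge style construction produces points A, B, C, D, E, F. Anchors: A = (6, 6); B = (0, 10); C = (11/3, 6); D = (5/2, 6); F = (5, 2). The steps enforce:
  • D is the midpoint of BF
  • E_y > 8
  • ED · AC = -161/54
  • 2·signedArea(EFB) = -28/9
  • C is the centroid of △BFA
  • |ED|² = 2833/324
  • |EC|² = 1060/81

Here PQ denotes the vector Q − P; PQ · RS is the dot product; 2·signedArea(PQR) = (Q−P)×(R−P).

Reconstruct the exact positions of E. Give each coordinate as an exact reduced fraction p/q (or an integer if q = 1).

1. E_x = 11/9  [ED · AC = -161/54 ∩ 2·signedArea(EFB) = -28/9]
2. E_y = 26/3  [ED · AC = -161/54 ∩ 2·signedArea(EFB) = -28/9]
   → E = (11/9, 26/3)

E = (11/9, 26/3)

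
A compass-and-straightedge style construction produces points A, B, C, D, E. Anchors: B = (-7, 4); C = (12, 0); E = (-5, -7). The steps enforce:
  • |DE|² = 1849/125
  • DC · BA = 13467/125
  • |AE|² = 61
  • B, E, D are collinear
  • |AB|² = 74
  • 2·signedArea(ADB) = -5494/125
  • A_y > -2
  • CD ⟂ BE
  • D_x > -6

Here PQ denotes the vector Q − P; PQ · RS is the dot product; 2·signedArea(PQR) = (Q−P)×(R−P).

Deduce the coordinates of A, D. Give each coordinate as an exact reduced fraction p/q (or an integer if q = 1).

A = (0, -1)
D = (-711/125, -402/125)

1. D_x = -711/125  [B, E, D are collinear ∩ CD ⟂ BE]
2. D_y = -402/125  [B, E, D are collinear ∩ CD ⟂ BE]
   → D = (-711/125, -402/125)
3. A_x = 0  [line -902/125·x + -164/125·y + -164/125 = 0 ∩ |AE|² = 61]
4. A_y = -1  [line -902/125·x + -164/125·y + -164/125 = 0 ∩ |AE|² = 61]
   → A = (0, -1)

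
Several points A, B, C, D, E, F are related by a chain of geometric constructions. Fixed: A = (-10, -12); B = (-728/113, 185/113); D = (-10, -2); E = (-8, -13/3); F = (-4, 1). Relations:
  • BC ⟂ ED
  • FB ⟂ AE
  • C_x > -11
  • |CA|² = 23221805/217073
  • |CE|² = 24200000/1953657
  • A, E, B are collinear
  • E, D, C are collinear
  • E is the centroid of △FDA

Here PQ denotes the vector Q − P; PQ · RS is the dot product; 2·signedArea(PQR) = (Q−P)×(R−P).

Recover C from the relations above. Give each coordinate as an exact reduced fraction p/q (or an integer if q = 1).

C = (-19768/1921, -3191/1921)

1. C_x = -19768/1921  [E, D, C are collinear ∩ BC ⟂ ED]
2. C_y = -3191/1921  [E, D, C are collinear ∩ BC ⟂ ED]
   → C = (-19768/1921, -3191/1921)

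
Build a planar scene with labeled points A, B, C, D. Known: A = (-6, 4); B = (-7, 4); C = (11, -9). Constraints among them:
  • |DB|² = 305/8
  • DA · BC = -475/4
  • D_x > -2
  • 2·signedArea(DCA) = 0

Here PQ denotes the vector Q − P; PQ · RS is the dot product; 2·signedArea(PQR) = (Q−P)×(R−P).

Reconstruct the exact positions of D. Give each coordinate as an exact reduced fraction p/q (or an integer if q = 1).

1. D_x = -7/4  [2·signedArea(DCA) = 0 ∩ DA · BC = -475/4]
2. D_y = 3/4  [2·signedArea(DCA) = 0 ∩ DA · BC = -475/4]
   → D = (-7/4, 3/4)

D = (-7/4, 3/4)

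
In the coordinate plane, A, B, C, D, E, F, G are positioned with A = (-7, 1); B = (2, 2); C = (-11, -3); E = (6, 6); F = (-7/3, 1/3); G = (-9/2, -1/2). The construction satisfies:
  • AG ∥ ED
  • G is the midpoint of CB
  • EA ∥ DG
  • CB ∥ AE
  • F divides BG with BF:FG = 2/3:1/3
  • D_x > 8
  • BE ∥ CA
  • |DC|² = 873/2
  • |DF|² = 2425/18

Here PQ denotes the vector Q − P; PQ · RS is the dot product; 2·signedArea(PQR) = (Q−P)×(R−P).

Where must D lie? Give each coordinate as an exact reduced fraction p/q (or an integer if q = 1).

1. D_x = 17/2  [EA ∥ DG ∩ AG ∥ ED]
2. D_y = 9/2  [EA ∥ DG ∩ AG ∥ ED]
   → D = (17/2, 9/2)

D = (17/2, 9/2)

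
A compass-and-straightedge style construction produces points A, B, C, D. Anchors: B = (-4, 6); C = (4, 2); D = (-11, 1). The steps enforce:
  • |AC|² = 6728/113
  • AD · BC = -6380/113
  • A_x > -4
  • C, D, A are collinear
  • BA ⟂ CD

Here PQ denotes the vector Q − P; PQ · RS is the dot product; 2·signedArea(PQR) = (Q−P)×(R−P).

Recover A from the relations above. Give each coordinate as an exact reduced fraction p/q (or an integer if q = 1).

A = (-418/113, 168/113)

1. A_x = -418/113  [C, D, A are collinear ∩ BA ⟂ CD]
2. A_y = 168/113  [C, D, A are collinear ∩ BA ⟂ CD]
   → A = (-418/113, 168/113)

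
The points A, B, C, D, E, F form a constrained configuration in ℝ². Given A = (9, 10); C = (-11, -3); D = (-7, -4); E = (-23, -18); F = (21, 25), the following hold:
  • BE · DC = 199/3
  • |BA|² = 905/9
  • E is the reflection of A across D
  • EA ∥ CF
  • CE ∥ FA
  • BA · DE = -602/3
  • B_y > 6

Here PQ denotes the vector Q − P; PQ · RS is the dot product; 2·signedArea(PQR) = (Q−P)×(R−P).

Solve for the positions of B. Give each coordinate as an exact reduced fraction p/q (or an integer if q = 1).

B = (-1/3, 19/3)

1. B_x = -1/3  [BA · DE = -602/3 ∩ BE · DC = 199/3]
2. B_y = 19/3  [BA · DE = -602/3 ∩ BE · DC = 199/3]
   → B = (-1/3, 19/3)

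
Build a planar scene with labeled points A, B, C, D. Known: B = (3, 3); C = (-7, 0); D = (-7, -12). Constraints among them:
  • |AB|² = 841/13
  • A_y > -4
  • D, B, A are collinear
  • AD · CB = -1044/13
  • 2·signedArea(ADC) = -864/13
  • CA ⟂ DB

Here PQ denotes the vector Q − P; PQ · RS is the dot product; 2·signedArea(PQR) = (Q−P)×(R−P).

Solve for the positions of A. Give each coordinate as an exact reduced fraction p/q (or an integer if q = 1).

1. A_x = -19/13  [D, B, A are collinear ∩ CA ⟂ DB]
2. A_y = -48/13  [D, B, A are collinear ∩ CA ⟂ DB]
   → A = (-19/13, -48/13)

A = (-19/13, -48/13)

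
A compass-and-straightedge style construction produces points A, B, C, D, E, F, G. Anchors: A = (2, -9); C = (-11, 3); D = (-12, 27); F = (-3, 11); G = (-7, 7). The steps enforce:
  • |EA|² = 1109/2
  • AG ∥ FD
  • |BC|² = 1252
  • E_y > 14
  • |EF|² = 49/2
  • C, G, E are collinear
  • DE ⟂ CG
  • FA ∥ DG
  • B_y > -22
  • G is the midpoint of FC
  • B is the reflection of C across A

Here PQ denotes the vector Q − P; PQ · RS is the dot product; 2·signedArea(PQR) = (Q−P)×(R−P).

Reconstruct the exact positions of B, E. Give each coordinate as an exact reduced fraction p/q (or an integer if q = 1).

B = (15, -21)
E = (1/2, 29/2)

1. B_x = 15  [B is the reflection of C across A]
2. B_y = -21  [B is the reflection of C across A]
   → B = (15, -21)
3. E_x = 1/2  [C, G, E are collinear ∩ DE ⟂ CG]
4. E_y = 29/2  [C, G, E are collinear ∩ DE ⟂ CG]
   → E = (1/2, 29/2)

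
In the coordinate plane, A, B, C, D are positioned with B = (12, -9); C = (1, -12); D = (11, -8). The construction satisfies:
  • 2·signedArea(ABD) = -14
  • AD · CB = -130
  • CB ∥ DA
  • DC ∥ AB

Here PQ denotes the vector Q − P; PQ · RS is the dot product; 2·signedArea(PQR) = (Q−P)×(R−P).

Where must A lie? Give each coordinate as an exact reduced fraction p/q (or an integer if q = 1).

A = (22, -5)

1. A_x = 22  [DC ∥ AB ∩ CB ∥ DA]
2. A_y = -5  [DC ∥ AB ∩ CB ∥ DA]
   → A = (22, -5)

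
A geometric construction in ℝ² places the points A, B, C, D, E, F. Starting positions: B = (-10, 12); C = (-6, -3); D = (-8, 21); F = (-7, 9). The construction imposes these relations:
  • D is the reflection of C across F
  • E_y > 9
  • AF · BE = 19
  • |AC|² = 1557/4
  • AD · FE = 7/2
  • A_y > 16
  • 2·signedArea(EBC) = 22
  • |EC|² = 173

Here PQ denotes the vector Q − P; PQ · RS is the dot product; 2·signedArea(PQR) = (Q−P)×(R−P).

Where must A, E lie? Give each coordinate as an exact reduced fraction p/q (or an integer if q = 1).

1. E_x = -8  [line 15·x + 4·y + 80 = 0 ∩ |EC|² = 173]
2. E_y = 10  [line 15·x + 4·y + 80 = 0 ∩ |EC|² = 173]
   → E = (-8, 10)
3. A_x = -9  [line -2·x + 2·y + -51 = 0 ∩ |AC|² = 1557/4]
4. A_y = 33/2  [line -2·x + 2·y + -51 = 0 ∩ |AC|² = 1557/4]
   → A = (-9, 33/2)

A = (-9, 33/2)
E = (-8, 10)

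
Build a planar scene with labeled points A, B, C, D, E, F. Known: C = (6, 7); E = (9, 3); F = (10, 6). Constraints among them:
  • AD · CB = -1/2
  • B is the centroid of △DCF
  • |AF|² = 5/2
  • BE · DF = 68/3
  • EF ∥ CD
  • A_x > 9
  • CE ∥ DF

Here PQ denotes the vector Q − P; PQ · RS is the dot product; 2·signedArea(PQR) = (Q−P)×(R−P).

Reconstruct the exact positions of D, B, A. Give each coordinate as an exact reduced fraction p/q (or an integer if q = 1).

1. D_x = 7  [CE ∥ DF ∩ EF ∥ CD]
2. D_y = 10  [CE ∥ DF ∩ EF ∥ CD]
   → D = (7, 10)
3. B_x = 23/3  [B is the centroid of △DCF]
4. B_y = 23/3  [B is the centroid of △DCF]
   → B = (23/3, 23/3)
5. A_x = 19/2  [line -5/3·x + -2/3·y + 113/6 = 0 ∩ |AF|² = 5/2]
6. A_y = 9/2  [line -5/3·x + -2/3·y + 113/6 = 0 ∩ |AF|² = 5/2]
   → A = (19/2, 9/2)

A = (19/2, 9/2)
B = (23/3, 23/3)
D = (7, 10)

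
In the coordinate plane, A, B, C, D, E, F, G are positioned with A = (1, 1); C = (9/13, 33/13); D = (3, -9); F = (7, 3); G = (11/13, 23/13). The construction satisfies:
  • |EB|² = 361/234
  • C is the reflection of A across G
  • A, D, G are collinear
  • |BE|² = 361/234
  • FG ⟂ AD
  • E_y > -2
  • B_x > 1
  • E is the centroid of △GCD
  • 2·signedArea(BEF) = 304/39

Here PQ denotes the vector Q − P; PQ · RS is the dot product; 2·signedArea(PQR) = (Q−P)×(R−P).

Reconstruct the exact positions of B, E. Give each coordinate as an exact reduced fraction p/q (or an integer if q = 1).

B = (33/26, -9/26)
E = (59/39, -61/39)

1. E_x = 59/39  [E is the centroid of △GCD]
2. E_y = -61/39  [E is the centroid of △GCD]
   → E = (59/39, -61/39)
3. B_x = 33/26  [line -178/39·x + 214/39·y + 100/13 = 0 ∩ |BE|² = 361/234]
4. B_y = -9/26  [line -178/39·x + 214/39·y + 100/13 = 0 ∩ |BE|² = 361/234]
   → B = (33/26, -9/26)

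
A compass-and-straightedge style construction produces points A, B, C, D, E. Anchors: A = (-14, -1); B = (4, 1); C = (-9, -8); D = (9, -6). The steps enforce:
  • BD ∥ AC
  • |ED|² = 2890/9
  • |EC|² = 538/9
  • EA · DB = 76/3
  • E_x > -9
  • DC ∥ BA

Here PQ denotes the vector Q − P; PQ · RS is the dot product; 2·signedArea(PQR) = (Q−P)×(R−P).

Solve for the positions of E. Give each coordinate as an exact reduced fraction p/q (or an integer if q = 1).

E = (-8, -1/3)

1. E_x = -8  [line 5·x + -7·y + 113/3 = 0 ∩ |EC|² = 538/9]
2. E_y = -1/3  [line 5·x + -7·y + 113/3 = 0 ∩ |EC|² = 538/9]
   → E = (-8, -1/3)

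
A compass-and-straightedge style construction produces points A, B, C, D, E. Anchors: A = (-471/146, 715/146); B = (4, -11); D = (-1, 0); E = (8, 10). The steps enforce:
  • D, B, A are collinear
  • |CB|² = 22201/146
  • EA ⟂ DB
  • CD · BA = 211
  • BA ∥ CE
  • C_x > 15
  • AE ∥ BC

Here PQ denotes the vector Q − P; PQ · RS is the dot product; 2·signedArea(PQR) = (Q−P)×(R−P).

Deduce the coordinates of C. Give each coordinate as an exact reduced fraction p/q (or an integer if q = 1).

C = (2223/146, -861/146)

1. C_x = 2223/146  [BA ∥ CE ∩ AE ∥ BC]
2. C_y = -861/146  [BA ∥ CE ∩ AE ∥ BC]
   → C = (2223/146, -861/146)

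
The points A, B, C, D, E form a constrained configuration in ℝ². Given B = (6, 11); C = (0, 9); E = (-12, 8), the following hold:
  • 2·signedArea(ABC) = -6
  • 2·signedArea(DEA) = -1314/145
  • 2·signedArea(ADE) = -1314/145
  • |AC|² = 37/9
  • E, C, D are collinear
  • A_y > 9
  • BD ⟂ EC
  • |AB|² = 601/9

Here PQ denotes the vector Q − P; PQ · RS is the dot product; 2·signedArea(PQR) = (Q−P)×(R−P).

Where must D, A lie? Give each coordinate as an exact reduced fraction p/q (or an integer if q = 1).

1. D_x = 888/145  [E, C, D are collinear ∩ BD ⟂ EC]
2. D_y = 1379/145  [E, C, D are collinear ∩ BD ⟂ EC]
   → D = (888/145, 1379/145)
3. A_x = -2  [2·signedArea(ABC) = -6 ∩ 2·signedArea(ADE) = -1314/145]
4. A_y = 28/3  [2·signedArea(ABC) = -6 ∩ 2·signedArea(ADE) = -1314/145]
   → A = (-2, 28/3)

A = (-2, 28/3)
D = (888/145, 1379/145)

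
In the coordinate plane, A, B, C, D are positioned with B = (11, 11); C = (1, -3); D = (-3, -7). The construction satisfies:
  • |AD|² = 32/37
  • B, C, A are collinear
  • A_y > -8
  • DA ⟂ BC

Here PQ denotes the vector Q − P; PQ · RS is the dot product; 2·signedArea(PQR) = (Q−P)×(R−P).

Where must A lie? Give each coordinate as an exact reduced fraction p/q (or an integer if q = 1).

1. A_x = -83/37  [B, C, A are collinear ∩ DA ⟂ BC]
2. A_y = -279/37  [B, C, A are collinear ∩ DA ⟂ BC]
   → A = (-83/37, -279/37)

A = (-83/37, -279/37)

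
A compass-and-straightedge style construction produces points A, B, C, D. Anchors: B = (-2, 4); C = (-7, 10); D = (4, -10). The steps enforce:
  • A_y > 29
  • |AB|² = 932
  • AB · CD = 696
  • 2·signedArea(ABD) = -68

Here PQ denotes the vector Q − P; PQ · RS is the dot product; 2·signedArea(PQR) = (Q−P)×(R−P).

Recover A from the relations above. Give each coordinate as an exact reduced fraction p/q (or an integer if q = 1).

1. A_x = -18  [2·signedArea(ABD) = -68 ∩ AB · CD = 696]
2. A_y = 30  [2·signedArea(ABD) = -68 ∩ AB · CD = 696]
   → A = (-18, 30)

A = (-18, 30)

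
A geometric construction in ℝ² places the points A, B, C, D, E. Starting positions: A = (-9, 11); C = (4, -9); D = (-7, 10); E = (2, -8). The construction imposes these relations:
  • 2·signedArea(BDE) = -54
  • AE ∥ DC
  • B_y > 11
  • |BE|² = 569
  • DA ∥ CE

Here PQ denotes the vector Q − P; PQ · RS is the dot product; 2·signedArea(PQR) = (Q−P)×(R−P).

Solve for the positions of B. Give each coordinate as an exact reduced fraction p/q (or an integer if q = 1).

B = (-11, 12)

1. B_x = -11  [line 18·x + 9·y + 90 = 0 ∩ |BE|² = 569]
2. B_y = 12  [line 18·x + 9·y + 90 = 0 ∩ |BE|² = 569]
   → B = (-11, 12)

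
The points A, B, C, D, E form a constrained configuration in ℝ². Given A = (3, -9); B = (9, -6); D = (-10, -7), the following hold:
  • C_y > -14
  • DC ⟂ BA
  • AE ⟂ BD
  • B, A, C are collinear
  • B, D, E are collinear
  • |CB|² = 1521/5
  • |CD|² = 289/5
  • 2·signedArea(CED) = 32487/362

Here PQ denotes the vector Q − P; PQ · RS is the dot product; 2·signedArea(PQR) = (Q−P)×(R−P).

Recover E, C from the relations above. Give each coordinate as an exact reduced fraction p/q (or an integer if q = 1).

C = (-33/5, -69/5)
E = (1035/362, -2289/362)

1. E_x = 1035/362  [B, D, E are collinear ∩ AE ⟂ BD]
2. E_y = -2289/362  [B, D, E are collinear ∩ AE ⟂ BD]
   → E = (1035/362, -2289/362)
3. C_x = -33/5  [B, A, C are collinear ∩ DC ⟂ BA]
4. C_y = -69/5  [B, A, C are collinear ∩ DC ⟂ BA]
   → C = (-33/5, -69/5)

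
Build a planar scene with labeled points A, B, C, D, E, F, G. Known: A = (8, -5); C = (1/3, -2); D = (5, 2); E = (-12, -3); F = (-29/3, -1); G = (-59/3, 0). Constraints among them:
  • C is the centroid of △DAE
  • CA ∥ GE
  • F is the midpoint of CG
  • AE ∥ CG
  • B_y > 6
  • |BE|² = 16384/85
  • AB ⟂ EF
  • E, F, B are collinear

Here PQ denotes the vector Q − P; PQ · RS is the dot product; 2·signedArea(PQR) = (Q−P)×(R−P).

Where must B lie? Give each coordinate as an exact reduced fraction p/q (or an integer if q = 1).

B = (-124/85, 513/85)

1. B_x = -124/85  [E, F, B are collinear ∩ AB ⟂ EF]
2. B_y = 513/85  [E, F, B are collinear ∩ AB ⟂ EF]
   → B = (-124/85, 513/85)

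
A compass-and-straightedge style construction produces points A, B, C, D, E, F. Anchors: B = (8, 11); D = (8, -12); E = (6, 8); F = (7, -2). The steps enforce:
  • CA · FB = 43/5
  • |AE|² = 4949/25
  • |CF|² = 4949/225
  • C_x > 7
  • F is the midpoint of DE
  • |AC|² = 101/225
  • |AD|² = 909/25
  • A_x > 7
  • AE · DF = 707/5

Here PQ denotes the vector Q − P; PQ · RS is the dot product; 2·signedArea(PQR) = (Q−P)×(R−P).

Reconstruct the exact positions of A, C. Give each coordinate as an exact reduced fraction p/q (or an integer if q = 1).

A = (37/5, -6)
C = (112/15, -20/3)

1. A_x = 37/5  [line 1·x + -10·y + -337/5 = 0 ∩ |AE|² = 4949/25]
2. A_y = -6  [line 1·x + -10·y + -337/5 = 0 ∩ |AE|² = 4949/25]
   → A = (37/5, -6)
3. C_x = 112/15  [line -1·x + -13·y + -396/5 = 0 ∩ |CF|² = 4949/225]
4. C_y = -20/3  [line -1·x + -13·y + -396/5 = 0 ∩ |CF|² = 4949/225]
   → C = (112/15, -20/3)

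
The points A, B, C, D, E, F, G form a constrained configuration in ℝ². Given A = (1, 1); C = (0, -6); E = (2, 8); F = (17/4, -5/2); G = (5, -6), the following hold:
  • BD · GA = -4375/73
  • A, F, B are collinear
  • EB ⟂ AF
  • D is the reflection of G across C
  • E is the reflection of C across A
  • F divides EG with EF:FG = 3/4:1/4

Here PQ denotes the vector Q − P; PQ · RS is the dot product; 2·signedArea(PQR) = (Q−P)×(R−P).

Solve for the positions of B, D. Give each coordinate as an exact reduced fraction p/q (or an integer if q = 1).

1. B_x = -148/73  [A, F, B are collinear ∩ EB ⟂ AF]
2. B_y = 311/73  [A, F, B are collinear ∩ EB ⟂ AF]
   → B = (-148/73, 311/73)
3. D_x = -5  [D is the reflection of G across C]
4. D_y = -6  [D is the reflection of G across C]
   → D = (-5, -6)

B = (-148/73, 311/73)
D = (-5, -6)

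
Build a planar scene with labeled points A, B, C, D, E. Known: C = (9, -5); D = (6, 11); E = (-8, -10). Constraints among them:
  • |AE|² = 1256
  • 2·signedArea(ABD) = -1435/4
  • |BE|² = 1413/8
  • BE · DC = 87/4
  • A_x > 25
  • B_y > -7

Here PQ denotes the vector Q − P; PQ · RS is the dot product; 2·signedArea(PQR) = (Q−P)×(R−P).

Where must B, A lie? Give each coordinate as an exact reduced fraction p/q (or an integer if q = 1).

1. B_x = 19/4  [line -3·x + 16·y + 457/4 = 0 ∩ |BE|² = 1413/8]
2. B_y = -25/4  [line -3·x + 16·y + 457/4 = 0 ∩ |BE|² = 1413/8]
   → B = (19/4, -25/4)
3. A_x = 26  [line -69/4·x + 5/4·y + 897/2 = 0 ∩ |AE|² = 1256]
4. A_y = 0  [line -69/4·x + 5/4·y + 897/2 = 0 ∩ |AE|² = 1256]
   → A = (26, 0)

A = (26, 0)
B = (19/4, -25/4)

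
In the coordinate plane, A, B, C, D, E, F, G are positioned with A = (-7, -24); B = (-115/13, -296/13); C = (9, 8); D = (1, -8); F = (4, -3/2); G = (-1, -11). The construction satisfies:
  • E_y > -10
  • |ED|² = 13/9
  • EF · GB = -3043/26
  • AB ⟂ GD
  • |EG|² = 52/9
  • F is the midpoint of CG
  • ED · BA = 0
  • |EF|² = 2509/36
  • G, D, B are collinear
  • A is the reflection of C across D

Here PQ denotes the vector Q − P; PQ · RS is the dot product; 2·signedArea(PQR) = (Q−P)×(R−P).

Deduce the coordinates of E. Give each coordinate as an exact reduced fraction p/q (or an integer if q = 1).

E = (1/3, -9)

1. E_x = 1/3  [ED · BA = 0 ∩ EF · GB = -3043/26]
2. E_y = -9  [ED · BA = 0 ∩ EF · GB = -3043/26]
   → E = (1/3, -9)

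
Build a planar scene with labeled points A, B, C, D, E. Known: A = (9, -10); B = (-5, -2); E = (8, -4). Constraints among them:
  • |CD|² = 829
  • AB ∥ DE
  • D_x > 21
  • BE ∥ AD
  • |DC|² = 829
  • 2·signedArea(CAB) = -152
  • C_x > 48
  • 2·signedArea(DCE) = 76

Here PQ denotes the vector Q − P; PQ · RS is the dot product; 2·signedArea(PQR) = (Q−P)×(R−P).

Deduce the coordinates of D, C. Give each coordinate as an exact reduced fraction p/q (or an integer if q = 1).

C = (49, -22)
D = (22, -12)

1. D_x = 22  [AB ∥ DE ∩ BE ∥ AD]
2. D_y = -12  [AB ∥ DE ∩ BE ∥ AD]
   → D = (22, -12)
3. C_x = 49  [line -8·x + -14·y + 84 = 0 ∩ |CD|² = 829]
4. C_y = -22  [line -8·x + -14·y + 84 = 0 ∩ |CD|² = 829]
   → C = (49, -22)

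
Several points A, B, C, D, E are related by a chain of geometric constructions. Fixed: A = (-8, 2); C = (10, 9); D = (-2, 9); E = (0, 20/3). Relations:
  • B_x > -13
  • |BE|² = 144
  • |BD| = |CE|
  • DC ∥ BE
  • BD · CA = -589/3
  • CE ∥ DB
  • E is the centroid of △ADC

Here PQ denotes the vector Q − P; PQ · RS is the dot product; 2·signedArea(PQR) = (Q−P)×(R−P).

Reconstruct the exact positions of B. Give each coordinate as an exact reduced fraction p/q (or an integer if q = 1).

1. B_x = -12  [DC ∥ BE ∩ CE ∥ DB]
2. B_y = 20/3  [DC ∥ BE ∩ CE ∥ DB]
   → B = (-12, 20/3)

B = (-12, 20/3)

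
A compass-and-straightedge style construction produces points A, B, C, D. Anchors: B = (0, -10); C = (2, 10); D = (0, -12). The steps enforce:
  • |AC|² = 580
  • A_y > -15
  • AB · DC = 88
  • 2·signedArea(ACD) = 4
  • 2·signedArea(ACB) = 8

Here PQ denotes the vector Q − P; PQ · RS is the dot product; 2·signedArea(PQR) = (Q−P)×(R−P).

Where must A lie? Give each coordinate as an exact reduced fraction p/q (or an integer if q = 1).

A = (0, -14)

1. A_x = 0  [2·signedArea(ACB) = 8 ∩ AB · DC = 88]
2. A_y = -14  [2·signedArea(ACB) = 8 ∩ AB · DC = 88]
   → A = (0, -14)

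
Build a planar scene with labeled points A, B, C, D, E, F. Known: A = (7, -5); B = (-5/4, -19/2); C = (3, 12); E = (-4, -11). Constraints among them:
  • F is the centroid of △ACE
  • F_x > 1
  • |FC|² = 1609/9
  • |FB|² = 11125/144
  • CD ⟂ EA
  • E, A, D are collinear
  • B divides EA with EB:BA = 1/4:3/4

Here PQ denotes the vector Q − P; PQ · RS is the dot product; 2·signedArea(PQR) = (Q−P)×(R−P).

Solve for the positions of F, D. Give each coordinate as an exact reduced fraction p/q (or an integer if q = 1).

D = (1737/157, -437/157)
F = (2, -4/3)

1. F_x = 2  [F is the centroid of △ACE]
2. F_y = -4/3  [F is the centroid of △ACE]
   → F = (2, -4/3)
3. D_x = 1737/157  [E, A, D are collinear ∩ CD ⟂ EA]
4. D_y = -437/157  [E, A, D are collinear ∩ CD ⟂ EA]
   → D = (1737/157, -437/157)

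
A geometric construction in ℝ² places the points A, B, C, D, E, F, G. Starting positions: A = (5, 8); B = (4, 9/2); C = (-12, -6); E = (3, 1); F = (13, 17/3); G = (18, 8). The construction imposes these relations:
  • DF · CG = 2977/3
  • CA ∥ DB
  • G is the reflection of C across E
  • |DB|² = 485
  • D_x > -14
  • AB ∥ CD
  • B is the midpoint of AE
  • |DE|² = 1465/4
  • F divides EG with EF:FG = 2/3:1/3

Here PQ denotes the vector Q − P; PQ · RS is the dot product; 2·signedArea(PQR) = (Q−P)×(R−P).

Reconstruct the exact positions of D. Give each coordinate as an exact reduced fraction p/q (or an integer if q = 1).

D = (-13, -19/2)

1. D_x = -13  [CA ∥ DB ∩ AB ∥ CD]
2. D_y = -19/2  [CA ∥ DB ∩ AB ∥ CD]
   → D = (-13, -19/2)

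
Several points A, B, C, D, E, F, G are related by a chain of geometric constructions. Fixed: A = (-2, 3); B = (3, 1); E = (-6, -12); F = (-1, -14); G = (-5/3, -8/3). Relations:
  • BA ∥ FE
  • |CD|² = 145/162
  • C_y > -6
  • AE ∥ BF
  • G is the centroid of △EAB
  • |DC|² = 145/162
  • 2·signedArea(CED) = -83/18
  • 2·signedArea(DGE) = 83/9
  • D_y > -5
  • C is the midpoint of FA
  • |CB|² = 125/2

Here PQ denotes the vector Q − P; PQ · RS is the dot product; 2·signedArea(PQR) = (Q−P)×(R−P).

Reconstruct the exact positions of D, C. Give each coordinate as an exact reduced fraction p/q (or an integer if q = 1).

C = (-3/2, -11/2)
D = (-14/9, -41/9)

1. C_x = -3/2  [C is the midpoint of FA]
2. C_y = -11/2  [C is the midpoint of FA]
   → C = (-3/2, -11/2)
3. D_x = -14/9  [2·signedArea(DGE) = 83/9 ∩ 2·signedArea(CED) = -83/18]
4. D_y = -41/9  [2·signedArea(DGE) = 83/9 ∩ 2·signedArea(CED) = -83/18]
   → D = (-14/9, -41/9)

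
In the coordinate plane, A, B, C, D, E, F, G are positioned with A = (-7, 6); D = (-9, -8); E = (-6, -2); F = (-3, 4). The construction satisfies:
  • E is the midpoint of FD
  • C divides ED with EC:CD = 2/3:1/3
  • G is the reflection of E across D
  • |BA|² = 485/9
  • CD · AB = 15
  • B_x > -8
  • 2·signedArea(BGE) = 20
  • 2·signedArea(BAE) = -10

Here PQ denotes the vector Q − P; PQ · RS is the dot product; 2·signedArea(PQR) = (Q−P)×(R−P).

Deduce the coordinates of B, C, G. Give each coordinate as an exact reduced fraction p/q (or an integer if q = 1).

B = (-22/3, -4/3)
C = (-8, -6)
G = (-12, -14)

1. B_x = -22/3  [line 8·x + 1·y + 60 = 0 ∩ |BA|² = 485/9]
2. B_y = -4/3  [line 8·x + 1·y + 60 = 0 ∩ |BA|² = 485/9]
   → B = (-22/3, -4/3)
3. C_x = -8  [C divides ED with EC:CD = 2/3:1/3]
4. C_y = -6  [C divides ED with EC:CD = 2/3:1/3]
   → C = (-8, -6)
5. G_x = -12  [G is the reflection of E across D]
6. G_y = -14  [G is the reflection of E across D]
   → G = (-12, -14)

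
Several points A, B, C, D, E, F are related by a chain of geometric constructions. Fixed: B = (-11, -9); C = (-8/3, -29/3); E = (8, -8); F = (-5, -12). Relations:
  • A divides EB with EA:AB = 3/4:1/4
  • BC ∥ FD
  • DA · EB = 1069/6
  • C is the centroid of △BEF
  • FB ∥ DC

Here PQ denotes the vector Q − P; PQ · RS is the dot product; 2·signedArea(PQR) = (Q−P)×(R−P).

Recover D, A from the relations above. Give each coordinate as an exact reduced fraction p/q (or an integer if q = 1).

A = (-25/4, -35/4)
D = (10/3, -38/3)

1. D_x = 10/3  [FB ∥ DC ∩ BC ∥ FD]
2. D_y = -38/3  [FB ∥ DC ∩ BC ∥ FD]
   → D = (10/3, -38/3)
3. A_x = -25/4  [A divides EB with EA:AB = 3/4:1/4]
4. A_y = -35/4  [A divides EB with EA:AB = 3/4:1/4]
   → A = (-25/4, -35/4)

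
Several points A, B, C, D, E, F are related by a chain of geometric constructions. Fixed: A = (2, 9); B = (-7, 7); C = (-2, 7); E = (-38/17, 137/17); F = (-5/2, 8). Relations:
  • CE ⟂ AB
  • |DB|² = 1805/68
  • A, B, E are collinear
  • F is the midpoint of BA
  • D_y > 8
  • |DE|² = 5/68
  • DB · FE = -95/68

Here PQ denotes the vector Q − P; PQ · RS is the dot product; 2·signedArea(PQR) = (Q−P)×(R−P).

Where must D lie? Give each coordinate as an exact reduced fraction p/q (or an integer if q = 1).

D = (-67/34, 138/17)

1. D_x = -67/34  [line -9/34·x + -1/17·y + -3/68 = 0 ∩ |DE|² = 5/68]
2. D_y = 138/17  [line -9/34·x + -1/17·y + -3/68 = 0 ∩ |DE|² = 5/68]
   → D = (-67/34, 138/17)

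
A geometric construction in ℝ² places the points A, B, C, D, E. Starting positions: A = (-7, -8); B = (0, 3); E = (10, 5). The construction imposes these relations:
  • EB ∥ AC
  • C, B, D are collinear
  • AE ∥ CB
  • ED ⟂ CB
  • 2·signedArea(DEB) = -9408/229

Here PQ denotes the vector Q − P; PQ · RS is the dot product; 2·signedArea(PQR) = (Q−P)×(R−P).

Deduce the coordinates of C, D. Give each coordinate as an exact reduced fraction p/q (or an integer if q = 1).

1. C_x = -17  [AE ∥ CB ∩ EB ∥ AC]
2. C_y = -10  [AE ∥ CB ∩ EB ∥ AC]
   → C = (-17, -10)
3. D_x = 1666/229  [C, B, D are collinear ∩ ED ⟂ CB]
4. D_y = 1961/229  [C, B, D are collinear ∩ ED ⟂ CB]
   → D = (1666/229, 1961/229)

C = (-17, -10)
D = (1666/229, 1961/229)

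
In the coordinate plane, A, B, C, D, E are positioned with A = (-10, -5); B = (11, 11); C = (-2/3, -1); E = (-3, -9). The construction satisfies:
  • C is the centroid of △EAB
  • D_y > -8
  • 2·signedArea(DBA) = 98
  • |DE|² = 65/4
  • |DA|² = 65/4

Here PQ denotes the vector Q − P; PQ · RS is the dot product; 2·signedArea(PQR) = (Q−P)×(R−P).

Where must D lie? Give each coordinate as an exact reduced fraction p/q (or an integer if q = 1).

1. D_x = -13/2  [line 16·x + -21·y + -43 = 0 ∩ |DA|² = 65/4]
2. D_y = -7  [line 16·x + -21·y + -43 = 0 ∩ |DA|² = 65/4]
   → D = (-13/2, -7)

D = (-13/2, -7)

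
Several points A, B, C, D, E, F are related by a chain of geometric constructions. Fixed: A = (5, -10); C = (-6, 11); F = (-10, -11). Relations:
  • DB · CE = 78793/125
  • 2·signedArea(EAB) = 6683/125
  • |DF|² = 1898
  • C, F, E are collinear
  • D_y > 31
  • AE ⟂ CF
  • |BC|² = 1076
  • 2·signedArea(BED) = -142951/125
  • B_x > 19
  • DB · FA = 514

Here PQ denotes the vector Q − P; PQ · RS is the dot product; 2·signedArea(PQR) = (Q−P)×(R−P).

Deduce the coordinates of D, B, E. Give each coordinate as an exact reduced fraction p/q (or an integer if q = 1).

B = (20, -9)
D = (-17, 32)
E = (-1168/125, -924/125)

1. E_x = -1168/125  [C, F, E are collinear ∩ AE ⟂ CF]
2. E_y = -924/125  [C, F, E are collinear ∩ AE ⟂ CF]
   → E = (-1168/125, -924/125)
3. B_x = 20  [line 326/125·x + 1793/125·y + 9617/125 = 0 ∩ |BC|² = 1076]
4. B_y = -9  [line 326/125·x + 1793/125·y + 9617/125 = 0 ∩ |BC|² = 1076]
   → B = (20, -9)
5. D_x = -17  [DB · CE = 78793/125 ∩ 2·signedArea(BED) = -142951/125]
6. D_y = 32  [DB · CE = 78793/125 ∩ 2·signedArea(BED) = -142951/125]
   → D = (-17, 32)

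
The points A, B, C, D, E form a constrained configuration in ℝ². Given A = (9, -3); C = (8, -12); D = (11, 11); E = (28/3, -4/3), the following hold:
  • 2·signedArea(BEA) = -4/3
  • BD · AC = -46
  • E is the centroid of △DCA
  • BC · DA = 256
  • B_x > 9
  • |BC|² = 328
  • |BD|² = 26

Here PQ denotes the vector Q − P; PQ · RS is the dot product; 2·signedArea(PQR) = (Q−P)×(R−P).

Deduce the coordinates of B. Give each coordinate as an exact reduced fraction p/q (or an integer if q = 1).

B = (10, 6)

1. B_x = 10  [BD · AC = -46 ∩ BC · DA = 256]
2. B_y = 6  [BD · AC = -46 ∩ BC · DA = 256]
   → B = (10, 6)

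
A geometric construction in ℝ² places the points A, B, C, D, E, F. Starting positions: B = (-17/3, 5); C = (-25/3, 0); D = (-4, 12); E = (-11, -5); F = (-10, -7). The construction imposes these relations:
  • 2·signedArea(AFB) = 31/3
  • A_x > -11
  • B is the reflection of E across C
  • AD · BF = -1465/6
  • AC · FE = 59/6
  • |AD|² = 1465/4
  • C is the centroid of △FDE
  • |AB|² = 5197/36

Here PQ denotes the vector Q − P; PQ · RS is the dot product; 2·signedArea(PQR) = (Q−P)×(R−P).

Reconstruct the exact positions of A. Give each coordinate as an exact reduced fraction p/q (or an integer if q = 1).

A = (-21/2, -6)

1. A_x = -21/2  [AC · FE = 59/6 ∩ AD · BF = -1465/6]
2. A_y = -6  [AC · FE = 59/6 ∩ AD · BF = -1465/6]
   → A = (-21/2, -6)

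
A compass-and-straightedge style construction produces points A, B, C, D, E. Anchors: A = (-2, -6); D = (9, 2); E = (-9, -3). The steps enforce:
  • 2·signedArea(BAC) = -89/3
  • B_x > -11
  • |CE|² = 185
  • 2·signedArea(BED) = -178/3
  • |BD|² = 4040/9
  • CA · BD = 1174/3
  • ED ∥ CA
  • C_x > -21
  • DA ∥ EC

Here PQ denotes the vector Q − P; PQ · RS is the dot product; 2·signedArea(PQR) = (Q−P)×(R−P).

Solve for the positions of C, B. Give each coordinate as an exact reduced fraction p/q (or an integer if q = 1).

1. C_x = -20  [ED ∥ CA ∩ DA ∥ EC]
2. C_y = -11  [ED ∥ CA ∩ DA ∥ EC]
   → C = (-20, -11)
3. B_x = -31/3  [2·signedArea(BAC) = -89/3 ∩ CA · BD = 1174/3]
4. B_y = -20/3  [2·signedArea(BAC) = -89/3 ∩ CA · BD = 1174/3]
   → B = (-31/3, -20/3)

B = (-31/3, -20/3)
C = (-20, -11)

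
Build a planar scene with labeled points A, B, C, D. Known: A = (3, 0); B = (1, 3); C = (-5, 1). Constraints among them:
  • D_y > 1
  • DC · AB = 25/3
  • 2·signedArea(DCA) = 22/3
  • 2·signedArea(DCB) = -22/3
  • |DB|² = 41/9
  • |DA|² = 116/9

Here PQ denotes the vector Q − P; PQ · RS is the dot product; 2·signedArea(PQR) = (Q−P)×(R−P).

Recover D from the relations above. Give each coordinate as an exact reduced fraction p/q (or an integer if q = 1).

D = (-1/3, 4/3)

1. D_x = -1/3  [2·signedArea(DCB) = -22/3 ∩ 2·signedArea(DCA) = 22/3]
2. D_y = 4/3  [2·signedArea(DCB) = -22/3 ∩ 2·signedArea(DCA) = 22/3]
   → D = (-1/3, 4/3)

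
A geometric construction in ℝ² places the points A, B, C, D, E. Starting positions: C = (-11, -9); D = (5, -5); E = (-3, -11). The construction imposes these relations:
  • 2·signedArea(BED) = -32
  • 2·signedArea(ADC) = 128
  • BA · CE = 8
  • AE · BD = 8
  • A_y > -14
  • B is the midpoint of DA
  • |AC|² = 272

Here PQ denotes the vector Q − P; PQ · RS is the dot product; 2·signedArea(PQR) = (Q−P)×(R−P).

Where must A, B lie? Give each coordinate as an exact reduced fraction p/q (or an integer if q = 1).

A = (5, -13)
B = (5, -9)

1. A_x = 5  [line 4·x + -16·y + -228 = 0 ∩ |AC|² = 272]
2. A_y = -13  [line 4·x + -16·y + -228 = 0 ∩ |AC|² = 272]
   → A = (5, -13)
3. B_x = 5  [B is the midpoint of DA]
4. B_y = -9  [B is the midpoint of DA]
   → B = (5, -9)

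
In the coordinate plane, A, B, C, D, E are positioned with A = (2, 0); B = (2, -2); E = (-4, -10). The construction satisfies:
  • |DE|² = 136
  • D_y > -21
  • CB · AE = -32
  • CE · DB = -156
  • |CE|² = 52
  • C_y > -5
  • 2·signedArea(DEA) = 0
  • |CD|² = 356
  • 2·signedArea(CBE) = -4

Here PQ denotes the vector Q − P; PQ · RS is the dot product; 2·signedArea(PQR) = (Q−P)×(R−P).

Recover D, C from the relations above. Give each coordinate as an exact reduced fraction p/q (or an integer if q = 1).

1. C_x = 0  [2·signedArea(CBE) = -4 ∩ CB · AE = -32]
2. C_y = -4  [2·signedArea(CBE) = -4 ∩ CB · AE = -32]
   → C = (0, -4)
3. D_x = -10  [2·signedArea(DEA) = 0 ∩ CE · DB = -156]
4. D_y = -20  [2·signedArea(DEA) = 0 ∩ CE · DB = -156]
   → D = (-10, -20)

C = (0, -4)
D = (-10, -20)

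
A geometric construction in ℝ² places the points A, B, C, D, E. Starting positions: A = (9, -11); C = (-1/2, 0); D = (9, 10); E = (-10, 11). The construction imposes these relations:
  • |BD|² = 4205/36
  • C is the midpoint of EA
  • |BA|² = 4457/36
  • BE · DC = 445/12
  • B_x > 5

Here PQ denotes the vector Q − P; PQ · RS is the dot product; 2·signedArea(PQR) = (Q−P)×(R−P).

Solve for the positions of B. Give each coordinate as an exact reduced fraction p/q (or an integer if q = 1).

1. B_x = 35/6  [line 19/2·x + 10·y + -625/12 = 0 ∩ |BD|² = 4205/36]
2. B_y = -1/3  [line 19/2·x + 10·y + -625/12 = 0 ∩ |BD|² = 4205/36]
   → B = (35/6, -1/3)

B = (35/6, -1/3)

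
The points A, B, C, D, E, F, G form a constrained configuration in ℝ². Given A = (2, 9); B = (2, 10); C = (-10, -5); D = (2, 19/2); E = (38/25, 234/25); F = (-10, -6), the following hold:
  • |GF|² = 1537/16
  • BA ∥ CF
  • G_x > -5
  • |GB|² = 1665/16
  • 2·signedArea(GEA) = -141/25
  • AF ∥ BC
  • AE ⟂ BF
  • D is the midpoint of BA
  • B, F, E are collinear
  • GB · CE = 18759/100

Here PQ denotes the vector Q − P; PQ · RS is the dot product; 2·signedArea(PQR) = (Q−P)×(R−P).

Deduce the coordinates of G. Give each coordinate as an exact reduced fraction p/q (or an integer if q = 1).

1. G_x = -4  [2·signedArea(GEA) = -141/25 ∩ GB · CE = 18759/100]
2. G_y = 7/4  [2·signedArea(GEA) = -141/25 ∩ GB · CE = 18759/100]
   → G = (-4, 7/4)

G = (-4, 7/4)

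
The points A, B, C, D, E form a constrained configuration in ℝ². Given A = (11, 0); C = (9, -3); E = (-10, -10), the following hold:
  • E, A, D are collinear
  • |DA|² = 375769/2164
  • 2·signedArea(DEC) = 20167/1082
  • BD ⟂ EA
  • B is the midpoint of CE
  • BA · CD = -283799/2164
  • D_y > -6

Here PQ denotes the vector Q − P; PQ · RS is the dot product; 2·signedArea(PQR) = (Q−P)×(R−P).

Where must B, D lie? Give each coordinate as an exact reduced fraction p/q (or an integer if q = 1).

B = (-1/2, -13/2)
D = (-971/1082, -3065/541)

1. B_x = -1/2  [B is the midpoint of CE]
2. B_y = -13/2  [B is the midpoint of CE]
   → B = (-1/2, -13/2)
3. D_x = -971/1082  [E, A, D are collinear ∩ BD ⟂ EA]
4. D_y = -3065/541  [E, A, D are collinear ∩ BD ⟂ EA]
   → D = (-971/1082, -3065/541)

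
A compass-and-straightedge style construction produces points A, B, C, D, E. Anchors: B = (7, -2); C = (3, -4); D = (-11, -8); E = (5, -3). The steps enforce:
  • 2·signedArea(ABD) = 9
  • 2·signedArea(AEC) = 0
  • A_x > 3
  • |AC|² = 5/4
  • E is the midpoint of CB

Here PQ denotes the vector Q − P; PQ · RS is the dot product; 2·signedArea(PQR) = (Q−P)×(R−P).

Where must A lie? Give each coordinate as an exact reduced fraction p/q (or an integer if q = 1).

A = (4, -7/2)

1. A_x = 4  [2·signedArea(AEC) = 0 ∩ 2·signedArea(ABD) = 9]
2. A_y = -7/2  [2·signedArea(AEC) = 0 ∩ 2·signedArea(ABD) = 9]
   → A = (4, -7/2)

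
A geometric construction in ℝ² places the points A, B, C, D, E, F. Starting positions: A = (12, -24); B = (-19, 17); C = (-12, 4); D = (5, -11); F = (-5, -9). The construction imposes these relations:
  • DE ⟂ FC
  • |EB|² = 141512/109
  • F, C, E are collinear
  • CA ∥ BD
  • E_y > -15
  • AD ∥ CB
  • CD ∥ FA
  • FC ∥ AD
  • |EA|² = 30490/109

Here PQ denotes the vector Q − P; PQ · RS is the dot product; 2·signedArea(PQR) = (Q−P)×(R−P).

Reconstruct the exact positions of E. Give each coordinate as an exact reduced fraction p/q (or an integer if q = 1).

E = (-209/109, -1605/109)

1. E_x = -209/109  [F, C, E are collinear ∩ DE ⟂ FC]
2. E_y = -1605/109  [F, C, E are collinear ∩ DE ⟂ FC]
   → E = (-209/109, -1605/109)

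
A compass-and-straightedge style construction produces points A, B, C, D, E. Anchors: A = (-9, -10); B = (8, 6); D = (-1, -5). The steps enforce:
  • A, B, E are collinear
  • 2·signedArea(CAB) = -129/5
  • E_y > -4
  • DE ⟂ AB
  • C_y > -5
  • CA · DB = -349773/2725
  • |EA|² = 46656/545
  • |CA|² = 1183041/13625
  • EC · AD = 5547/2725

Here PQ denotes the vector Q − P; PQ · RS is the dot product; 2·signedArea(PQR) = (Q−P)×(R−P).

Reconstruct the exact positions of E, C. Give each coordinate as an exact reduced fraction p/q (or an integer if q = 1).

C = (-4101/2725, -12163/2725)
E = (-1233/545, -1994/545)

1. E_x = -1233/545  [A, B, E are collinear ∩ DE ⟂ AB]
2. E_y = -1994/545  [A, B, E are collinear ∩ DE ⟂ AB]
   → E = (-1233/545, -1994/545)
3. C_x = -4101/2725  [CA · DB = -349773/2725 ∩ EC · AD = 5547/2725]
4. C_y = -12163/2725  [CA · DB = -349773/2725 ∩ EC · AD = 5547/2725]
   → C = (-4101/2725, -12163/2725)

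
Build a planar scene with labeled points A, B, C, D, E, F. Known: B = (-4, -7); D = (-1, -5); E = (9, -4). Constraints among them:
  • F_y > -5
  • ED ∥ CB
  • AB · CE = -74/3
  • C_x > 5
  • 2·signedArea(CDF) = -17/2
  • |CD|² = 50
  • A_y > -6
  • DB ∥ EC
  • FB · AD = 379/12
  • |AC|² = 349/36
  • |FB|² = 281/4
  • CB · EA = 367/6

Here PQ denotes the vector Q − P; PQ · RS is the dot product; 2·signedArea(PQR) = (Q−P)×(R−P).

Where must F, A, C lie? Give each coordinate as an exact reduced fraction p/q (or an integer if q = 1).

A = (3, -31/6)
C = (6, -6)
F = (4, -9/2)

1. C_x = 6  [ED ∥ CB ∩ DB ∥ EC]
2. C_y = -6  [ED ∥ CB ∩ DB ∥ EC]
   → C = (6, -6)
3. A_x = 3  [AB · CE = -74/3 ∩ CB · EA = 367/6]
4. A_y = -31/6  [AB · CE = -74/3 ∩ CB · EA = 367/6]
   → A = (3, -31/6)
5. F_x = 4  [FB · AD = 379/12 ∩ 2·signedArea(CDF) = -17/2]
6. F_y = -9/2  [FB · AD = 379/12 ∩ 2·signedArea(CDF) = -17/2]
   → F = (4, -9/2)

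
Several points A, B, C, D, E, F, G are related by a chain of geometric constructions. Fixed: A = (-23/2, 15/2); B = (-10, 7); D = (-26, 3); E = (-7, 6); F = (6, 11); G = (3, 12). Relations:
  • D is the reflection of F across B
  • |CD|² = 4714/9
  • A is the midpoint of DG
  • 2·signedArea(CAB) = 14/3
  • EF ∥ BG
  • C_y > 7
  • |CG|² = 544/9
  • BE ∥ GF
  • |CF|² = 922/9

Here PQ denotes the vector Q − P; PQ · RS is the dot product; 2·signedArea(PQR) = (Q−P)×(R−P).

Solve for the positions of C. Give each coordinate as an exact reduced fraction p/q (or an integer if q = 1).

1. C_x = -11/3  [line 1/2·x + 3/2·y + -61/6 = 0 ∩ |CG|² = 544/9]
2. C_y = 8  [line 1/2·x + 3/2·y + -61/6 = 0 ∩ |CG|² = 544/9]
   → C = (-11/3, 8)

C = (-11/3, 8)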